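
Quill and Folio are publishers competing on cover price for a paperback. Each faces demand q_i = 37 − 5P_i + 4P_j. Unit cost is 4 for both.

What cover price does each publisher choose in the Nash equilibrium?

Quill's profit: π = (P_{Quill} − 4)(37 − 5P_{Quill} + 4P_{Folio}).
∂π/∂P_{Quill} = 57 − 10P_{Quill} + 4P_{Folio} = 0 ⇒ P_{Quill} = 5.7 + 0.4P_{Folio}.
The game is symmetric, so in equilibrium P_{Folio} = P_{Quill}: the reaction function gives 0.6P_{Quill} = 5.7, hence P_{Quill} = 9.5.

9.5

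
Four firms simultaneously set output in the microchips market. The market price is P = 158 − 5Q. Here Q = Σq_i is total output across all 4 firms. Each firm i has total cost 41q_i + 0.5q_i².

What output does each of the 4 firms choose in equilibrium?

A representative firm's profit is π_i = q_i(158 − 5Q) − 41q_i − 0.5q_i², with Q = q_i + Σ_{j≠i} q_j.
First-order condition: 117 − 11q_i − 5Σ_{j≠i} q_j = 0.
Imposing symmetry (q_j = q for all j) turns Σ_{j≠i} q_j into 3q, so 117 = 26q and q = 4.5.

4.5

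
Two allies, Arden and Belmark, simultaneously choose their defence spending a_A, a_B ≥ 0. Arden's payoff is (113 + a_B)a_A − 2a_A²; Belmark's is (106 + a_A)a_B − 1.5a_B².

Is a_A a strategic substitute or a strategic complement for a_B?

Expanding Arden's payoff: 113a_A + a_Ba_A − 2a_A².
∂π/∂a_A = 113 + a_B − 4a_A = 0, so a_A = 28.25 + 0.25a_B.
The best-response slope da_A/da_B = 0.25 > 0: the reaction function is upward-sloping, so the choices are strategic complements.

strategic complements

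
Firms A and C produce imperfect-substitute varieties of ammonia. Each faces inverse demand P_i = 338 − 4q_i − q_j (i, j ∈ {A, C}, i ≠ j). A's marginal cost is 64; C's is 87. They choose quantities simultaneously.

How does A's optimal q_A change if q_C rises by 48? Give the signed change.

-6

Firm A's profit: π = q_A(338 − 4q_A − q_C) − 64q_A.
∂π/∂q_A = 274 − 8q_A − q_C = 0 ⇒ q_A = 34.25 − 0.125q_C.
The reaction-function slope is −0.125, so a 48-unit rise in q_C moves q_A by −0.125 × 48 = −6. A's best response falls — the actions are strategic substitutes.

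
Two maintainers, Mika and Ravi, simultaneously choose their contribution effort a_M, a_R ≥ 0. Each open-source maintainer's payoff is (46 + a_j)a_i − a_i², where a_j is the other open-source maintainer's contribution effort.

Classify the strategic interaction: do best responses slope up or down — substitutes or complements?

Mika's payoff is (46 + a_R)a_M − a_M².
∂π/∂a_M = 46 + a_R − 2a_M = 0, so a_M = 23 + 0.5a_R.
The best-response slope da_M/da_R = 0.5 > 0: the reaction function is upward-sloping, so the choices are strategic complements.

strategic complements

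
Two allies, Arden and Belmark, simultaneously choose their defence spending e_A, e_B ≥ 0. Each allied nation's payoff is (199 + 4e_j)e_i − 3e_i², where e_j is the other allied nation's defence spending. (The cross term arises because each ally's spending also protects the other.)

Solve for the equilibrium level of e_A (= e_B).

99.5

Arden's payoff is (199 + 4e_B)e_A − 3e_A².
∂π/∂e_A = 199 + 4e_B − 6e_A = 0, so e_A = 199/6 + (2/3)e_B.
The game is symmetric, so in equilibrium e_B = e_A: the reaction function gives (1/3)e_A = 199/6, hence e_A = 99.5.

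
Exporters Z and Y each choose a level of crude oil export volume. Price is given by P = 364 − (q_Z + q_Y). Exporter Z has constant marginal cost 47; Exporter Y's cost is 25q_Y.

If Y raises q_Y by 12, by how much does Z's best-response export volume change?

-6

Exporter Z's profit: π = q_Z(364 − (q_Z + q_Y)) − 47q_Z.
∂π/∂q_Z = 317 − 2q_Z − q_Y = 0, so q_Z = 158.5 − 0.5q_Y.
The reaction-function slope is −0.5, so a 12-unit rise in q_Y moves q_Z by −0.5 × 12 = −6. Z's best response falls — the actions are strategic substitutes.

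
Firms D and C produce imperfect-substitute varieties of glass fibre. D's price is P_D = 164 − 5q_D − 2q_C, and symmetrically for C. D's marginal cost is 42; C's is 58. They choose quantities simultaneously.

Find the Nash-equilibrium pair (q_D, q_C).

Firm D's profit: π = q_D(164 − 5q_D − 2q_C) − 42q_D.
∂π/∂q_D = 122 − 10q_D − 2q_C = 0 ⇒ q_D = 12.2 − 0.2q_C.
Similarly q_C = 10.6 − 0.2q_D.
Solving the two reaction functions simultaneously: (1 − (−0.2)(−0.2))q_D = 12.2 − 0.2·10.6, so 0.96q_D = 10.08 and q_D = 10.5.
Then q_C = 10.6 − 0.2·10.5 = 8.5.

10.5, 8.5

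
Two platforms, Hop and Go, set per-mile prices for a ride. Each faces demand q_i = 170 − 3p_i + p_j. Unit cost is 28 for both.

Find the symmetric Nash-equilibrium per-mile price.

50.8

Hop's profit: π = (p_{Hop} − 28)(170 − 3p_{Hop} + p_{Go}).
∂π/∂p_{Hop} = 254 − 6p_{Hop} + p_{Go} = 0 ⇒ p_{Hop} = 127/3 + (1/6)p_{Go}.
Setting p_{Hop} = p_{Go} in the reaction function: p_{Hop} = 127/3 + (1/6)p_{Hop}, so p_{Hop} = (127/3) / (5/6) = 50.8.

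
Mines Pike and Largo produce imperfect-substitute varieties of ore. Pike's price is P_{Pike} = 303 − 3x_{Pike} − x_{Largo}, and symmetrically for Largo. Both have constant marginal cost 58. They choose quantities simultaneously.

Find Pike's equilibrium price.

Mine Pike's profit: π = x_{Pike}(303 − 3x_{Pike} − x_{Largo}) − 58x_{Pike}.
∂π/∂x_{Pike} = 245 − 6x_{Pike} − x_{Largo} = 0 ⇒ x_{Pike} = 245/6 − (1/6)x_{Largo}.
Setting x_{Pike} = x_{Largo} in the reaction function: x_{Pike} = 245/6 − (1/6)x_{Pike}, so x_{Pike} = (245/6) / (7/6) = 35.
P_{Pike} = 303 − 3·35 − 35 = 163.

163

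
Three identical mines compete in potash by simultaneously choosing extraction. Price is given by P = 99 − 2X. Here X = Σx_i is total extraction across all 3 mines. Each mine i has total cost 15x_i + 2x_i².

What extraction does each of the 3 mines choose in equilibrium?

A representative mine's profit is π_i = x_i(99 − 2X) − 15x_i − 2x_i², with X = x_i + Σ_{j≠i} x_j.
First-order condition: 84 − 8x_i − 2Σ_{j≠i} x_j = 0.
With identical mines, set every x_j = x: then 84 − 8x − 4x = 0, i.e. x = 84/12 = 7.

7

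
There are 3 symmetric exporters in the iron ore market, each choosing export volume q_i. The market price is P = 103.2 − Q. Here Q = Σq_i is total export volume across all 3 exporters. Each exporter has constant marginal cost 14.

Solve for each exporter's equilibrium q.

A representative exporter's profit is π_i = q_i(103.2 − Q) − 14q_i, with Q = q_i + Σ_{j≠i} q_j.
First-order condition: 89.2 − 2q_i − Σ_{j≠i} q_j = 0.
In a symmetric equilibrium every exporter chooses the same q, so Σ_{j≠i} q_j = 2q. The condition becomes 89.2 − 4q = 0, giving q = 89.2/4 = 22.3.

22.3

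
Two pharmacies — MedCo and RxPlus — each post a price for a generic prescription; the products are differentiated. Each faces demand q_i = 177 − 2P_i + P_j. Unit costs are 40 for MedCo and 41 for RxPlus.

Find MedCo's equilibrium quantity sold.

91.6

MedCo's profit: π = (P_{MedCo} − 40)(177 − 2P_{MedCo} + P_{RxPlus}).
∂π/∂P_{MedCo} = 257 − 4P_{MedCo} + P_{RxPlus} = 0 ⇒ P_{MedCo} = 64.25 + 0.25P_{RxPlus}.
Similarly P_{RxPlus} = 64.75 + 0.25P_{MedCo}.
Substituting the second reaction function into the first: P_{MedCo} = 64.25 + 0.25(64.75 + 0.25P_{MedCo}), which gives 0.9375P_{MedCo} = 80.4375 ⇒ P_{MedCo} = 85.8.
Then P_{RxPlus} = 64.75 + 0.25·85.8 = 86.2.
q_{MedCo} = 177 − 2·85.8 + 86.2 = 91.6.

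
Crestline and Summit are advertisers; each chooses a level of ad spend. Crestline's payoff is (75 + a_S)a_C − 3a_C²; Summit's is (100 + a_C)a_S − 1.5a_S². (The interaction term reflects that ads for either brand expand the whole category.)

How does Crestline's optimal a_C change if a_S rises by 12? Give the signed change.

Expanding Crestline's payoff: 75a_C + a_Sa_C − 3a_C².
∂π/∂a_C = 75 + a_S − 6a_C = 0, so a_C = 12.5 + (1/6)a_S.
The reaction-function slope is 1/6, so a 12-unit rise in a_S moves a_C by 1/6 × 12 = 2. Crestline's best response rises — the actions are strategic complements.

2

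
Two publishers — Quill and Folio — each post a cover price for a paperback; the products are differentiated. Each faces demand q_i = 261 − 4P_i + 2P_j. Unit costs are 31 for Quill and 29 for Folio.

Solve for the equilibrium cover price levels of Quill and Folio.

Quill's profit: π = (P_{Quill} − 31)(261 − 4P_{Quill} + 2P_{Folio}).
∂π/∂P_{Quill} = 385 − 8P_{Quill} + 2P_{Folio} = 0 ⇒ P_{Quill} = 48.125 + 0.25P_{Folio}.
Similarly P_{Folio} = 47.125 + 0.25P_{Quill}.
Solving the two reaction functions simultaneously: (1 − (0.25)(0.25))P_{Quill} = 48.125 + 0.25·47.125, so 0.9375P_{Quill} = 1917/32 and P_{Quill} = 63.9.
Then P_{Folio} = 47.125 + 0.25·63.9 = 63.1.

63.9, 63.1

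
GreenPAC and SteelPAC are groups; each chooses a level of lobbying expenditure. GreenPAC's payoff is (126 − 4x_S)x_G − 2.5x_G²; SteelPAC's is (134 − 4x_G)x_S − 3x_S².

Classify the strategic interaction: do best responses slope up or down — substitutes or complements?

strategic substitutes

Expanding GreenPAC's payoff: 126x_G − 4x_Sx_G − 2.5x_G².
∂π/∂x_G = 126 − 4x_S − 5x_G = 0, so x_G = 25.2 − 0.8x_S.
The best-response slope dx_G/dx_S = −0.8 < 0: the reaction function is downward-sloping, so the choices are strategic substitutes.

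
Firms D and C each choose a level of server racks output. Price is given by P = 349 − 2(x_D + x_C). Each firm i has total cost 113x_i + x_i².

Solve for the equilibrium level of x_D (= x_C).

Firm D's profit: π = x_D(349 − 2(x_D + x_C)) − 113x_D − x_D².
∂π/∂x_D = 236 − 6x_D − 2x_C = 0, so x_D = 118/3 − (1/3)x_C.
The game is symmetric, so in equilibrium x_C = x_D: the reaction function gives (4/3)x_D = 118/3, hence x_D = 29.5.

29.5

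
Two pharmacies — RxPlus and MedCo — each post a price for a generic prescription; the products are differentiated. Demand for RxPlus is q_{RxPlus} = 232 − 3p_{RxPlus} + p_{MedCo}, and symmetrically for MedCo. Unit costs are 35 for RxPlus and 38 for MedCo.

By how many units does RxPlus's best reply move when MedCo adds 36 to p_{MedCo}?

RxPlus's profit: π = (p_{RxPlus} − 35)(232 − 3p_{RxPlus} + p_{MedCo}).
∂π/∂p_{RxPlus} = 337 − 6p_{RxPlus} + p_{MedCo} = 0 ⇒ p_{RxPlus} = 337/6 + (1/6)p_{MedCo}.
The reaction-function slope is 1/6, so a 36-unit rise in p_{MedCo} moves p_{RxPlus} by 1/6 × 36 = 6. RxPlus's best response rises — the actions are strategic complements.

6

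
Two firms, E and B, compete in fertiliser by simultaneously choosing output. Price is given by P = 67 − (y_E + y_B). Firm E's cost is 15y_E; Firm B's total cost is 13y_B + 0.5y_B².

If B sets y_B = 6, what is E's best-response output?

Firm E's profit: π = y_E(67 − (y_E + y_B)) − 15y_E.
∂π/∂y_E = 52 − 2y_E − y_B = 0, so y_E = 26 − 0.5y_B.
At y_B = 6: y_E = 26 − 0.5·6 = 23.

23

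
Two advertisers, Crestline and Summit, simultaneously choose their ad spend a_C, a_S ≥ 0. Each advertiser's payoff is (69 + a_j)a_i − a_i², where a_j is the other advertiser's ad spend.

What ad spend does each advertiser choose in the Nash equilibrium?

69

Crestline's payoff is (69 + a_S)a_C − a_C².
∂π/∂a_C = 69 + a_S − 2a_C = 0, so a_C = 34.5 + 0.5a_S.
The game is symmetric, so in equilibrium a_S = a_C: the reaction function gives 0.5a_C = 34.5, hence a_C = 69.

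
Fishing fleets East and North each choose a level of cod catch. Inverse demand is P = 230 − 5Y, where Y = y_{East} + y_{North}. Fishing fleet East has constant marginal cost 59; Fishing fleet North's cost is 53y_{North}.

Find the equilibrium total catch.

23.2

Fishing fleet East's profit: π = y_{East}(230 − 5(y_{East} + y_{North})) − 59y_{East}.
∂π/∂y_{East} = 171 − 10y_{East} − 5y_{North} = 0, so y_{East} = 17.1 − 0.5y_{North}.
By the same steps for North: y_{North} = 17.7 − 0.5y_{East}.
Plugging y_{North} into East's best response: y_{East} = 17.1 − 0.5(17.7 − 0.5y_{East}) ⇒ 0.75y_{East} = 8.25, so y_{East} = 11.
Then y_{North} = 17.7 − 0.5·11 = 12.2.
Total catch: 11 + 12.2 = 23.2.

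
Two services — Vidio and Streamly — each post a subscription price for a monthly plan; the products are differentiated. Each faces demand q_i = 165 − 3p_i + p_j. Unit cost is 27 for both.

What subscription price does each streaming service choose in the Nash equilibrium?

49.2

Vidio's profit: π = (p_{Vidio} − 27)(165 − 3p_{Vidio} + p_{Streamly}).
∂π/∂p_{Vidio} = 246 − 6p_{Vidio} + p_{Streamly} = 0 ⇒ p_{Vidio} = 41 + (1/6)p_{Streamly}.
By symmetry p_{Streamly} = p_{Vidio}; substituting into the reaction function, (5/6)p_{Vidio} = 41 and p_{Vidio} = 49.2.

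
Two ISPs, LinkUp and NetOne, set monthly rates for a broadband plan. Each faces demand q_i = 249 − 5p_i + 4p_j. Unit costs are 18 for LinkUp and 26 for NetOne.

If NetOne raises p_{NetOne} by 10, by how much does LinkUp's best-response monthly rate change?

LinkUp's profit: π = (p_{LinkUp} − 18)(249 − 5p_{LinkUp} + 4p_{NetOne}).
∂π/∂p_{LinkUp} = 339 − 10p_{LinkUp} + 4p_{NetOne} = 0 ⇒ p_{LinkUp} = 33.9 + 0.4p_{NetOne}.
The reaction-function slope is 0.4, so a 10-unit rise in p_{NetOne} moves p_{LinkUp} by 0.4 × 10 = 4. LinkUp's best response rises — the actions are strategic complements.

4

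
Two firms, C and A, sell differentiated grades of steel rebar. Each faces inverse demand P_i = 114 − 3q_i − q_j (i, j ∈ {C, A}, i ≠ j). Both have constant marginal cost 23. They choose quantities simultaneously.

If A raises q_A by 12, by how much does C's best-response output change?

-2

Firm C's profit: π = q_C(114 − 3q_C − q_A) − 23q_C.
∂π/∂q_C = 91 − 6q_C − q_A = 0 ⇒ q_C = 91/6 − (1/6)q_A.
The reaction-function slope is −1/6, so a 12-unit rise in q_A moves q_C by −1/6 × 12 = −2. C's best response falls — the actions are strategic substitutes.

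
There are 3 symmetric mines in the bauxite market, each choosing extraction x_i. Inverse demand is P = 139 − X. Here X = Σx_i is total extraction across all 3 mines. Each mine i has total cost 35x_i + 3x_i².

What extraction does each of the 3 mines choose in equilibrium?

A representative mine's profit is π_i = x_i(139 − X) − 35x_i − 3x_i², with X = x_i + Σ_{j≠i} x_j.
First-order condition: 104 − 8x_i − Σ_{j≠i} x_j = 0.
In a symmetric equilibrium every mine chooses the same x, so Σ_{j≠i} x_j = 2x. The condition becomes 104 − 10x = 0, giving x = 104/10 = 10.4.

10.4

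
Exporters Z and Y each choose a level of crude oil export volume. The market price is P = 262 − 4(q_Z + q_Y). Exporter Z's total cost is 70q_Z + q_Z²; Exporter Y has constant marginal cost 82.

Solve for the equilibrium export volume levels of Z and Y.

Exporter Z's profit: π = q_Z(262 − 4(q_Z + q_Y)) − 70q_Z − q_Z².
∂π/∂q_Z = 192 − 10q_Z − 4q_Y = 0, so q_Z = 19.2 − 0.4q_Y.
For Y: ∂π/∂q_Y = 180 − 8q_Y − 4q_Z = 0 ⇒ q_Y = 22.5 − 0.5q_Z.
Solving the two reaction functions simultaneously: (1 − (−0.4)(−0.5))q_Z = 19.2 − 0.4·22.5, so 0.8q_Z = 10.2 and q_Z = 12.75.
Then q_Y = 22.5 − 0.5·12.75 = 16.125.

12.75, 16.125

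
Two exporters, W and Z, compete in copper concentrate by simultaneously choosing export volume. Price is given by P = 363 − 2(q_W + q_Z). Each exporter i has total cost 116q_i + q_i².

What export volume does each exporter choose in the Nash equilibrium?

Exporter W's profit: π = q_W(363 − 2(q_W + q_Z)) − 116q_W − q_W².
∂π/∂q_W = 247 − 6q_W − 2q_Z = 0, so q_W = 247/6 − (1/3)q_Z.
Setting q_W = q_Z in the reaction function: q_W = 247/6 − (1/3)q_W, so q_W = (247/6) / (4/3) = 30.875.

30.875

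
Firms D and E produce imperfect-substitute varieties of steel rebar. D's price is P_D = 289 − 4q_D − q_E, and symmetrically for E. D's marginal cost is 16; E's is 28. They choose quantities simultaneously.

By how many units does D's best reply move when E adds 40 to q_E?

-5

Firm D's profit: π = q_D(289 − 4q_D − q_E) − 16q_D.
∂π/∂q_D = 273 − 8q_D − q_E = 0 ⇒ q_D = 34.125 − 0.125q_E.
The reaction-function slope is −0.125, so a 40-unit rise in q_E moves q_D by −0.125 × 40 = −5. D's best response falls — the actions are strategic substitutes.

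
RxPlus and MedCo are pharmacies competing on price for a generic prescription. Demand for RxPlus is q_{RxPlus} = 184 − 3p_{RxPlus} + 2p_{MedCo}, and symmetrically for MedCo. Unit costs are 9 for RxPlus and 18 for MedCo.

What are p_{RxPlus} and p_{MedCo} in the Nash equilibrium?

54.4375, 57.8125

RxPlus's profit: π = (p_{RxPlus} − 9)(184 − 3p_{RxPlus} + 2p_{MedCo}).
∂π/∂p_{RxPlus} = 211 − 6p_{RxPlus} + 2p_{MedCo} = 0 ⇒ p_{RxPlus} = 211/6 + (1/3)p_{MedCo}.
Similarly p_{MedCo} = 119/3 + (1/3)p_{RxPlus}.
Solving the two reaction functions simultaneously: (1 − (1/3)(1/3))p_{RxPlus} = 211/6 + (1/3)·(119/3), so (8/9)p_{RxPlus} = 871/18 and p_{RxPlus} = 54.4375.
Then p_{MedCo} = 119/3 + (1/3)·54.4375 = 57.8125.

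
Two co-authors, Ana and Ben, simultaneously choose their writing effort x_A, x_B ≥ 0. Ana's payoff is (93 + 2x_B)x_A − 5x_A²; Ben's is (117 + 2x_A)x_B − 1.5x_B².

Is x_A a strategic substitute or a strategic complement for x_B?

Expanding Ana's payoff: 93x_A + 2x_Bx_A − 5x_A².
∂π/∂x_A = 93 + 2x_B − 10x_A = 0, so x_A = 9.3 + 0.2x_B.
The best-response slope dx_A/dx_B = 0.2 > 0: the reaction function is upward-sloping, so the choices are strategic complements.

strategic complements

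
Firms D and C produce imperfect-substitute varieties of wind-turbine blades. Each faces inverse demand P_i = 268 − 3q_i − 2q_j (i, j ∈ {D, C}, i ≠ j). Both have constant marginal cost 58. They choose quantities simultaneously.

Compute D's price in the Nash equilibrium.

136.75

Firm D's profit: π = q_D(268 − 3q_D − 2q_C) − 58q_D.
∂π/∂q_D = 210 − 6q_D − 2q_C = 0 ⇒ q_D = 35 − (1/3)q_C.
Setting q_D = q_C in the reaction function: q_D = 35 − (1/3)q_D, so q_D = 35 / (4/3) = 26.25.
P_D = 268 − 3·26.25 − 2·26.25 = 136.75.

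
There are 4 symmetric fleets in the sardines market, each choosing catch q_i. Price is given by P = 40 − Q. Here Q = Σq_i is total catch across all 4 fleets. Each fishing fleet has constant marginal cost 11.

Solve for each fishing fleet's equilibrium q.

A representative fishing fleet's profit is π_i = q_i(40 − Q) − 11q_i, with Q = q_i + Σ_{j≠i} q_j.
First-order condition: 29 − 2q_i − Σ_{j≠i} q_j = 0.
Imposing symmetry (q_j = q for all j) turns Σ_{j≠i} q_j into 3q, so 29 = 5q and q = 5.8.

5.8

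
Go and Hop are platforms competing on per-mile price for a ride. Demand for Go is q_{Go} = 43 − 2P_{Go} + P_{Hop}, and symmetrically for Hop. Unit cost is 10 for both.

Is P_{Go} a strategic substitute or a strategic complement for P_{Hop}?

strategic complements

Go's profit: π = (P_{Go} − 10)(43 − 2P_{Go} + P_{Hop}).
∂π/∂P_{Go} = 63 − 4P_{Go} + P_{Hop} = 0 ⇒ P_{Go} = 15.75 + 0.25P_{Hop}.
The best-response slope dP_{Go}/dP_{Hop} = 0.25 > 0: the reaction function is upward-sloping, so the choices are strategic complements.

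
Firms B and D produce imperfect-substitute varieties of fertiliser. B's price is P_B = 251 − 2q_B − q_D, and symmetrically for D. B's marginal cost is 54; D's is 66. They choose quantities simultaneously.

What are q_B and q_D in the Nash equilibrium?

40.2, 36.2

Firm B's profit: π = q_B(251 − 2q_B − q_D) − 54q_B.
∂π/∂q_B = 197 − 4q_B − q_D = 0 ⇒ q_B = 49.25 − 0.25q_D.
Similarly q_D = 46.25 − 0.25q_B.
Plugging q_D into B's best response: q_B = 49.25 − 0.25(46.25 − 0.25q_B) ⇒ 0.9375q_B = 37.6875, so q_B = 40.2.
Then q_D = 46.25 − 0.25·40.2 = 36.2.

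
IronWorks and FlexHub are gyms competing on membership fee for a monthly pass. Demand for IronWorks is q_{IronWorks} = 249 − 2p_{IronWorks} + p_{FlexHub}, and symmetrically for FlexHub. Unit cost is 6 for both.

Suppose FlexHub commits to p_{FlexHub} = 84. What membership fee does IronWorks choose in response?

IronWorks's profit: π = (p_{IronWorks} − 6)(249 − 2p_{IronWorks} + p_{FlexHub}).
∂π/∂p_{IronWorks} = 261 − 4p_{IronWorks} + p_{FlexHub} = 0 ⇒ p_{IronWorks} = 65.25 + 0.25p_{FlexHub}.
At p_{FlexHub} = 84: p_{IronWorks} = 65.25 + 0.25·84 = 86.25.

86.25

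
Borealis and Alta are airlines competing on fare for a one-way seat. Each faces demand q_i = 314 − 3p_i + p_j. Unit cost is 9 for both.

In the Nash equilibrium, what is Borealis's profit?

10513.92

Borealis's profit: π = (p_{Borealis} − 9)(314 − 3p_{Borealis} + p_{Alta}).
∂π/∂p_{Borealis} = 341 − 6p_{Borealis} + p_{Alta} = 0 ⇒ p_{Borealis} = 341/6 + (1/6)p_{Alta}.
Setting p_{Borealis} = p_{Alta} in the reaction function: p_{Borealis} = 341/6 + (1/6)p_{Borealis}, so p_{Borealis} = (341/6) / (5/6) = 68.2.
q_{Borealis} = 314 − 3·68.2 + 68.2 = 177.6.
Profit = (68.2 − 9)·177.6 = 10513.92.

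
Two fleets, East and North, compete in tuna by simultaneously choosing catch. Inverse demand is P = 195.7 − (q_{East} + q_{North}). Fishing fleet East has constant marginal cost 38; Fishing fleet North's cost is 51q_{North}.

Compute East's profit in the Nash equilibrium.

Fishing fleet East's profit: π = q_{East}(195.7 − (q_{East} + q_{North})) − 38q_{East}.
∂π/∂q_{East} = 157.7 − 2q_{East} − q_{North} = 0, so q_{East} = 78.85 − 0.5q_{North}.
By the same steps for North: q_{North} = 72.35 − 0.5q_{East}.
Substituting the second reaction function into the first: q_{East} = 78.85 − 0.5(72.35 − 0.5q_{East}), which gives 0.75q_{East} = 42.675 ⇒ q_{East} = 56.9.
Then q_{North} = 72.35 − 0.5·56.9 = 43.9.
Price P = 195.7 − 100.8 = 94.9.
East's profit: (94.9 − 38)·56.9 = 3237.61.

3237.61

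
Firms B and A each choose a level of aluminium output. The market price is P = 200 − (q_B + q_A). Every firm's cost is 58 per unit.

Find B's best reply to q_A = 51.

45.5

Firm B's profit: π = q_B(200 − (q_B + q_A)) − 58q_B.
∂π/∂q_B = 142 − 2q_B − q_A = 0, so q_B = 71 − 0.5q_A.
At q_A = 51: q_B = 71 − 0.5·51 = 45.5.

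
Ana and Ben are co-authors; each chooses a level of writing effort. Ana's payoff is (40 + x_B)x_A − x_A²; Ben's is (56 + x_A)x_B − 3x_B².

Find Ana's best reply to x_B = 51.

45.5

Expanding Ana's payoff: 40x_A + x_Bx_A − x_A².
∂π/∂x_A = 40 + x_B − 2x_A = 0, so x_A = 20 + 0.5x_B.
At x_B = 51: x_A = 20 + 0.5·51 = 45.5.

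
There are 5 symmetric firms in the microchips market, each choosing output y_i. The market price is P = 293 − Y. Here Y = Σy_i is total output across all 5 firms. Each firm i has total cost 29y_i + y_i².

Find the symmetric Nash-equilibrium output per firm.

A representative firm's profit is π_i = y_i(293 − Y) − 29y_i − y_i², with Y = y_i + Σ_{j≠i} y_j.
First-order condition: 264 − 4y_i − Σ_{j≠i} y_j = 0.
In a symmetric equilibrium every firm chooses the same y, so Σ_{j≠i} y_j = 4y. The condition becomes 264 − 8y = 0, giving y = 264/8 = 33.

33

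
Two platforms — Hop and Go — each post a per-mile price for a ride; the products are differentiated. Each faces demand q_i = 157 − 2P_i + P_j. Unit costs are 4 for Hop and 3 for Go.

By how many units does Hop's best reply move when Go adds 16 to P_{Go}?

4

Hop's profit: π = (P_{Hop} − 4)(157 − 2P_{Hop} + P_{Go}).
∂π/∂P_{Hop} = 165 − 4P_{Hop} + P_{Go} = 0 ⇒ P_{Hop} = 41.25 + 0.25P_{Go}.
The reaction-function slope is 0.25, so a 16-unit rise in P_{Go} moves P_{Hop} by 0.25 × 16 = 4. Hop's best response rises — the actions are strategic complements.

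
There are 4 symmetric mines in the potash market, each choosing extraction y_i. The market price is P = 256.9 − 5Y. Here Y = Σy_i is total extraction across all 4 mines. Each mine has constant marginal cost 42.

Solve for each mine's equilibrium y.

A representative mine's profit is π_i = y_i(256.9 − 5Y) − 42y_i, with Y = y_i + Σ_{j≠i} y_j.
First-order condition: 214.9 − 10y_i − 5Σ_{j≠i} y_j = 0.
Imposing symmetry (y_j = y for all j) turns Σ_{j≠i} y_j into 3y, so 214.9 = 25y and y = 8.596.

8.596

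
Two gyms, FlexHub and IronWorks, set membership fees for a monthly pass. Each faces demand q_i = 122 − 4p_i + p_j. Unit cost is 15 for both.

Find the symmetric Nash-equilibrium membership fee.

FlexHub's profit: π = (p_{FlexHub} − 15)(122 − 4p_{FlexHub} + p_{IronWorks}).
∂π/∂p_{FlexHub} = 182 − 8p_{FlexHub} + p_{IronWorks} = 0 ⇒ p_{FlexHub} = 22.75 + 0.125p_{IronWorks}.
Setting p_{FlexHub} = p_{IronWorks} in the reaction function: p_{FlexHub} = 22.75 + 0.125p_{FlexHub}, so p_{FlexHub} = 22.75 / 0.875 = 26.

26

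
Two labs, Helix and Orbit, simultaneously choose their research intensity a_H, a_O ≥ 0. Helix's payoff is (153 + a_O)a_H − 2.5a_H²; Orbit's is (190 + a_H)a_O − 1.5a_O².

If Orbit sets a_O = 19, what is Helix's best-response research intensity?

Expanding Helix's payoff: 153a_H + a_Oa_H − 2.5a_H².
∂π/∂a_H = 153 + a_O − 5a_H = 0, so a_H = 30.6 + 0.2a_O.
At a_O = 19: a_H = 30.6 + 0.2·19 = 34.4.

34.4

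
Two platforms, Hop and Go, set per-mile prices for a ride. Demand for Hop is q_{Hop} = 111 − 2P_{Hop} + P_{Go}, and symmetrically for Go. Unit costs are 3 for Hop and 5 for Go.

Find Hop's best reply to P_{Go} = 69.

46.5

Hop's profit: π = (P_{Hop} − 3)(111 − 2P_{Hop} + P_{Go}).
∂π/∂P_{Hop} = 117 − 4P_{Hop} + P_{Go} = 0 ⇒ P_{Hop} = 29.25 + 0.25P_{Go}.
At P_{Go} = 69: P_{Hop} = 29.25 + 0.25·69 = 46.5.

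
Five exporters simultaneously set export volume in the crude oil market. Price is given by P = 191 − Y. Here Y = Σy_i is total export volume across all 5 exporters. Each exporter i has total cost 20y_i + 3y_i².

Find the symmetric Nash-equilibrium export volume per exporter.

A representative exporter's profit is π_i = y_i(191 − Y) − 20y_i − 3y_i², with Y = y_i + Σ_{j≠i} y_j.
First-order condition: 171 − 8y_i − Σ_{j≠i} y_j = 0.
Imposing symmetry (y_j = y for all j) turns Σ_{j≠i} y_j into 4y, so 171 = 12y and y = 14.25.

14.25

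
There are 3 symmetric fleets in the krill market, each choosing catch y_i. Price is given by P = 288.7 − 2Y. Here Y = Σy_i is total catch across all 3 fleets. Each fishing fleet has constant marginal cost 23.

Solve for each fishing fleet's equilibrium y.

A representative fishing fleet's profit is π_i = y_i(288.7 − 2Y) − 23y_i, with Y = y_i + Σ_{j≠i} y_j.
First-order condition: 265.7 − 4y_i − 2Σ_{j≠i} y_j = 0.
In a symmetric equilibrium every fishing fleet chooses the same y, so Σ_{j≠i} y_j = 2y. The condition becomes 265.7 − 8y = 0, giving y = 265.7/8 = 33.2125.

33.2125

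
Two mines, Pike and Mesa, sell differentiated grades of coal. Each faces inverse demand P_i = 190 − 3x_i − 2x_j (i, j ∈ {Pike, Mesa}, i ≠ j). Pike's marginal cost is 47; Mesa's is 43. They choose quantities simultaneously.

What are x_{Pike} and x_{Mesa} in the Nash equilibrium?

17.625, 18.625

Mine Pike's profit: π = x_{Pike}(190 − 3x_{Pike} − 2x_{Mesa}) − 47x_{Pike}.
∂π/∂x_{Pike} = 143 − 6x_{Pike} − 2x_{Mesa} = 0 ⇒ x_{Pike} = 143/6 − (1/3)x_{Mesa}.
Similarly x_{Mesa} = 24.5 − (1/3)x_{Pike}.
Plugging x_{Mesa} into Pike's best response: x_{Pike} = 143/6 − (1/3)(24.5 − (1/3)x_{Pike}) ⇒ (8/9)x_{Pike} = 47/3, so x_{Pike} = 17.625.
Then x_{Mesa} = 24.5 − (1/3)·17.625 = 18.625.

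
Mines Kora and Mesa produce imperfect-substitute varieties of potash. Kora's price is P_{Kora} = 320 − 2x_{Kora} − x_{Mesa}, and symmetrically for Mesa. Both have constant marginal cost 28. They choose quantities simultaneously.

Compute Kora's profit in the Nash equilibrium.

Mine Kora's profit: π = x_{Kora}(320 − 2x_{Kora} − x_{Mesa}) − 28x_{Kora}.
∂π/∂x_{Kora} = 292 − 4x_{Kora} − x_{Mesa} = 0 ⇒ x_{Kora} = 73 − 0.25x_{Mesa}.
By symmetry x_{Mesa} = x_{Kora}; substituting into the reaction function, 1.25x_{Kora} = 73 and x_{Kora} = 58.4.
P_{Kora} = 320 − 2·58.4 − 58.4 = 144.8.
Profit = (144.8 − 28)·58.4 = 6821.12.

6821.12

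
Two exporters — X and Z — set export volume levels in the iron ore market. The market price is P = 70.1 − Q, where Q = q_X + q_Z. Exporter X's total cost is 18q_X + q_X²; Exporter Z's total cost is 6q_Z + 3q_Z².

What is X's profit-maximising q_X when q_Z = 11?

Exporter X's profit: π = q_X(70.1 − (q_X + q_Z)) − 18q_X − q_X².
∂π/∂q_X = 52.1 − 4q_X − q_Z = 0, so q_X = 13.025 − 0.25q_Z.
At q_Z = 11: q_X = 13.025 − 0.25·11 = 10.275.

10.275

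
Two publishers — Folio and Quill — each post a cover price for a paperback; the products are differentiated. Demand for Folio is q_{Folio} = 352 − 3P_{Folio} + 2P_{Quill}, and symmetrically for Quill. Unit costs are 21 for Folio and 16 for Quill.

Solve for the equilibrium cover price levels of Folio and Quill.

Folio's profit: π = (P_{Folio} − 21)(352 − 3P_{Folio} + 2P_{Quill}).
∂π/∂P_{Folio} = 415 − 6P_{Folio} + 2P_{Quill} = 0 ⇒ P_{Folio} = 415/6 + (1/3)P_{Quill}.
Similarly P_{Quill} = 200/3 + (1/3)P_{Folio}.
Plugging P_{Quill} into Folio's best response: P_{Folio} = 415/6 + (1/3)(200/3 + (1/3)P_{Folio}) ⇒ (8/9)P_{Folio} = 1645/18, so P_{Folio} = 102.8125.
Then P_{Quill} = 200/3 + (1/3)·102.8125 = 100.9375.

102.8125, 100.9375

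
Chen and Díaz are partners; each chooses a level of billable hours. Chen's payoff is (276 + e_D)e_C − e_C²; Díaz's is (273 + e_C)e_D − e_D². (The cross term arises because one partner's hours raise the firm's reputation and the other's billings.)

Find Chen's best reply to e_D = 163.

Expanding Chen's payoff: 276e_C + e_De_C − e_C².
∂π/∂e_C = 276 + e_D − 2e_C = 0, so e_C = 138 + 0.5e_D.
At e_D = 163: e_C = 138 + 0.5·163 = 219.5.

219.5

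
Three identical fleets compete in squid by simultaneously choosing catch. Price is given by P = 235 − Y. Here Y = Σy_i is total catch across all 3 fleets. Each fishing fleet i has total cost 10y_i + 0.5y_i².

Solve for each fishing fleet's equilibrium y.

45

A representative fishing fleet's profit is π_i = y_i(235 − Y) − 10y_i − 0.5y_i², with Y = y_i + Σ_{j≠i} y_j.
First-order condition: 225 − 3y_i − Σ_{j≠i} y_j = 0.
With identical fishing fleets, set every y_j = y: then 225 − 3y − 2y = 0, i.e. y = 225/5 = 45.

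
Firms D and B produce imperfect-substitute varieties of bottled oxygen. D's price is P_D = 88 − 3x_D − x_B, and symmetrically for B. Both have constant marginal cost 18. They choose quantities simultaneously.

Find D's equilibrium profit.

Firm D's profit: π = x_D(88 − 3x_D − x_B) − 18x_D.
∂π/∂x_D = 70 − 6x_D − x_B = 0 ⇒ x_D = 35/3 − (1/6)x_B.
Setting x_D = x_B in the reaction function: x_D = 35/3 − (1/6)x_D, so x_D = (35/3) / (7/6) = 10.
P_D = 88 − 3·10 − 10 = 48.
Profit = (48 − 18)·10 = 300.

300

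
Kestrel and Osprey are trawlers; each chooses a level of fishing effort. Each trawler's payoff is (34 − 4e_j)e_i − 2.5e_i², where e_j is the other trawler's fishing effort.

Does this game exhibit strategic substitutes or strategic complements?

strategic substitutes

Kestrel's payoff is (34 − 4e_O)e_K − 2.5e_K².
∂π/∂e_K = 34 − 4e_O − 5e_K = 0, so e_K = 6.8 − 0.8e_O.
The best-response slope de_K/de_O = −0.8 < 0: the reaction function is downward-sloping, so the choices are strategic substitutes.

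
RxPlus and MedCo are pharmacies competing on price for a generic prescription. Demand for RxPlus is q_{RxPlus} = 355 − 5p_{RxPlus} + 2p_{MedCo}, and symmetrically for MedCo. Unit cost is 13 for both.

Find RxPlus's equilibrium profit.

RxPlus's profit: π = (p_{RxPlus} − 13)(355 − 5p_{RxPlus} + 2p_{MedCo}).
∂π/∂p_{RxPlus} = 420 − 10p_{RxPlus} + 2p_{MedCo} = 0 ⇒ p_{RxPlus} = 42 + 0.2p_{MedCo}.
By symmetry p_{MedCo} = p_{RxPlus}; substituting into the reaction function, 0.8p_{RxPlus} = 42 and p_{RxPlus} = 52.5.
q_{RxPlus} = 355 − 5·52.5 + 2·52.5 = 197.5.
Profit = (52.5 − 13)·197.5 = 7801.25.

7801.25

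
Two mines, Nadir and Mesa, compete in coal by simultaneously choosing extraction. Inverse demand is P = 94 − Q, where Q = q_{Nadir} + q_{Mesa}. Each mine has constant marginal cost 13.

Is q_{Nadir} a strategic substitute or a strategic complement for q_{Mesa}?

Mine Nadir's profit: π = q_{Nadir}(94 − (q_{Nadir} + q_{Mesa})) − 13q_{Nadir}.
∂π/∂q_{Nadir} = 81 − 2q_{Nadir} − q_{Mesa} = 0, so q_{Nadir} = 40.5 − 0.5q_{Mesa}.
The best-response slope dq_{Nadir}/dq_{Mesa} = −0.5 < 0: the reaction function is downward-sloping, so the choices are strategic substitutes.

strategic substitutes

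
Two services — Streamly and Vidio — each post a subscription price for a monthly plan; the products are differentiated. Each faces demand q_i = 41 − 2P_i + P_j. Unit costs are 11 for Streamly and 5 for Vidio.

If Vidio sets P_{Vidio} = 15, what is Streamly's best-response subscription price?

Streamly's profit: π = (P_{Streamly} − 11)(41 − 2P_{Streamly} + P_{Vidio}).
∂π/∂P_{Streamly} = 63 − 4P_{Streamly} + P_{Vidio} = 0 ⇒ P_{Streamly} = 15.75 + 0.25P_{Vidio}.
At P_{Vidio} = 15: P_{Streamly} = 15.75 + 0.25·15 = 19.5.

19.5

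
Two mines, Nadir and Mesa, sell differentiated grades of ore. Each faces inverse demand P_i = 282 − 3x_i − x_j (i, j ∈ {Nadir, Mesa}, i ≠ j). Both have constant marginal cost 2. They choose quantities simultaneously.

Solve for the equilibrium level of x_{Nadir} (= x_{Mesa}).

Mine Nadir's profit: π = x_{Nadir}(282 − 3x_{Nadir} − x_{Mesa}) − 2x_{Nadir}.
∂π/∂x_{Nadir} = 280 − 6x_{Nadir} − x_{Mesa} = 0 ⇒ x_{Nadir} = 140/3 − (1/6)x_{Mesa}.
By symmetry x_{Mesa} = x_{Nadir}; substituting into the reaction function, (7/6)x_{Nadir} = 140/3 and x_{Nadir} = 40.

40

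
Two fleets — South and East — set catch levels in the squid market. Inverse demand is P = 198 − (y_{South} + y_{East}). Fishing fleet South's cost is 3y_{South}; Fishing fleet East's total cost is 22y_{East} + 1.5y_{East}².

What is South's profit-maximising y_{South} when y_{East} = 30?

Fishing fleet South's profit: π = y_{South}(198 − (y_{South} + y_{East})) − 3y_{South}.
∂π/∂y_{South} = 195 − 2y_{South} − y_{East} = 0, so y_{South} = 97.5 − 0.5y_{East}.
At y_{East} = 30: y_{South} = 97.5 − 0.5·30 = 82.5.

82.5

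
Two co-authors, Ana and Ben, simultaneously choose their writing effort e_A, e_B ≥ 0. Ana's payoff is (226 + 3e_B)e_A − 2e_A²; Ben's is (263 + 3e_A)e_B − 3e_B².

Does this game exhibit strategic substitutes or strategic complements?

strategic complements

Expanding Ana's payoff: 226e_A + 3e_Be_A − 2e_A².
∂π/∂e_A = 226 + 3e_B − 4e_A = 0, so e_A = 56.5 + 0.75e_B.
The best-response slope de_A/de_B = 0.75 > 0: the reaction function is upward-sloping, so the choices are strategic complements.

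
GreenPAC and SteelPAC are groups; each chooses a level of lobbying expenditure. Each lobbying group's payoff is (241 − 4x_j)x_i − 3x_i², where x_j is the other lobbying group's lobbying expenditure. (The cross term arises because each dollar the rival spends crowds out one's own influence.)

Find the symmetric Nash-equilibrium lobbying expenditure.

GreenPAC's payoff is (241 − 4x_S)x_G − 3x_G².
∂π/∂x_G = 241 − 4x_S − 6x_G = 0, so x_G = 241/6 − (2/3)x_S.
By symmetry x_S = x_G; substituting into the reaction function, (5/3)x_G = 241/6 and x_G = 24.1.

24.1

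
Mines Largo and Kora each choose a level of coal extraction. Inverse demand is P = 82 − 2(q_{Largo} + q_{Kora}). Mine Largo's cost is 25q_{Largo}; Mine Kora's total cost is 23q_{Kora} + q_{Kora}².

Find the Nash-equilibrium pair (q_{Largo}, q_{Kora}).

11.2, 6.1

Mine Largo's profit: π = q_{Largo}(82 − 2(q_{Largo} + q_{Kora})) − 25q_{Largo}.
∂π/∂q_{Largo} = 57 − 4q_{Largo} − 2q_{Kora} = 0, so q_{Largo} = 14.25 − 0.5q_{Kora}.
For Kora: ∂π/∂q_{Kora} = 59 − 6q_{Kora} − 2q_{Largo} = 0 ⇒ q_{Kora} = 59/6 − (1/3)q_{Largo}.
Substituting the second reaction function into the first: q_{Largo} = 14.25 − 0.5(59/6 − (1/3)q_{Largo}), which gives (5/6)q_{Largo} = 28/3 ⇒ q_{Largo} = 11.2.
Then q_{Kora} = 59/6 − (1/3)·11.2 = 6.1.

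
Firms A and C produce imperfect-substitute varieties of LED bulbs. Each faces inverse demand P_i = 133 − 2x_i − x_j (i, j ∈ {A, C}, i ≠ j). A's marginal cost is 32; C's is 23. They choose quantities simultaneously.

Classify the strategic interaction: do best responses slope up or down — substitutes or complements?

strategic substitutes

Firm A's profit: π = x_A(133 − 2x_A − x_C) − 32x_A.
∂π/∂x_A = 101 − 4x_A − x_C = 0 ⇒ x_A = 25.25 − 0.25x_C.
The best-response slope dx_A/dx_C = −0.25 < 0: the reaction function is downward-sloping, so the choices are strategic substitutes.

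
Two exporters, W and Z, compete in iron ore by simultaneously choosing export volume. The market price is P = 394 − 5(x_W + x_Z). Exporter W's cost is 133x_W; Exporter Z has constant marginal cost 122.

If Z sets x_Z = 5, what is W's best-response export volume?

23.6

Exporter W's profit: π = x_W(394 − 5(x_W + x_Z)) − 133x_W.
∂π/∂x_W = 261 − 10x_W − 5x_Z = 0, so x_W = 26.1 − 0.5x_Z.
At x_Z = 5: x_W = 26.1 − 0.5·5 = 23.6.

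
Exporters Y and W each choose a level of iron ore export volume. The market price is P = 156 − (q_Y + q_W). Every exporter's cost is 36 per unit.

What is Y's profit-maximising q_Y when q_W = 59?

Exporter Y's profit: π = q_Y(156 − (q_Y + q_W)) − 36q_Y.
∂π/∂q_Y = 120 − 2q_Y − q_W = 0, so q_Y = 60 − 0.5q_W.
At q_W = 59: q_Y = 60 − 0.5·59 = 30.5.

30.5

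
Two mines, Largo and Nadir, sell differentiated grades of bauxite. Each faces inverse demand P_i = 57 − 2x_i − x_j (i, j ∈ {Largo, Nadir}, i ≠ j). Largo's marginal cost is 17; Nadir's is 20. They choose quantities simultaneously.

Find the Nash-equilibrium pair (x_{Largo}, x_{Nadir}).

Mine Largo's profit: π = x_{Largo}(57 − 2x_{Largo} − x_{Nadir}) − 17x_{Largo}.
∂π/∂x_{Largo} = 40 − 4x_{Largo} − x_{Nadir} = 0 ⇒ x_{Largo} = 10 − 0.25x_{Nadir}.
Similarly x_{Nadir} = 9.25 − 0.25x_{Largo}.
Plugging x_{Nadir} into Largo's best response: x_{Largo} = 10 − 0.25(9.25 − 0.25x_{Largo}) ⇒ 0.9375x_{Largo} = 7.6875, so x_{Largo} = 8.2.
Then x_{Nadir} = 9.25 − 0.25·8.2 = 7.2.

8.2, 7.2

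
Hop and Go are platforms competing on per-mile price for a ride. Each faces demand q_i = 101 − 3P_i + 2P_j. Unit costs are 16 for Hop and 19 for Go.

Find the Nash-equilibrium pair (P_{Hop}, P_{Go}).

37.8125, 38.9375

Hop's profit: π = (P_{Hop} − 16)(101 − 3P_{Hop} + 2P_{Go}).
∂π/∂P_{Hop} = 149 − 6P_{Hop} + 2P_{Go} = 0 ⇒ P_{Hop} = 149/6 + (1/3)P_{Go}.
Similarly P_{Go} = 79/3 + (1/3)P_{Hop}.
Plugging P_{Go} into Hop's best response: P_{Hop} = 149/6 + (1/3)(79/3 + (1/3)P_{Hop}) ⇒ (8/9)P_{Hop} = 605/18, so P_{Hop} = 37.8125.
Then P_{Go} = 79/3 + (1/3)·37.8125 = 38.9375.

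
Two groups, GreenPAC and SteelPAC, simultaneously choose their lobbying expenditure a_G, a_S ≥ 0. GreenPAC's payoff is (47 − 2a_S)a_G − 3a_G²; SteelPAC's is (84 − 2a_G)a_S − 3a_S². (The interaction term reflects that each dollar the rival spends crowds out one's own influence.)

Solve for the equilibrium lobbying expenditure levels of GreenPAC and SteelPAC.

3.5625, 12.8125

Expanding GreenPAC's payoff: 47a_G − 2a_Sa_G − 3a_G².
∂π/∂a_G = 47 − 2a_S − 6a_G = 0, so a_G = 47/6 − (1/3)a_S.
Likewise for SteelPAC: a_S = 14 − (1/3)a_G.
Solving the two reaction functions simultaneously: (1 − (−1/3)(−1/3))a_G = 47/6 − (1/3)·14, so (8/9)a_G = 19/6 and a_G = 3.5625.
Then a_S = 14 − (1/3)·3.5625 = 12.8125.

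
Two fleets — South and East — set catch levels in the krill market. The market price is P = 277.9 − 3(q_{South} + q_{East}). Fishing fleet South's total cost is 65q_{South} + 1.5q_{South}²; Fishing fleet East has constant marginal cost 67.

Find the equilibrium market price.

Fishing fleet South's profit: π = q_{South}(277.9 − 3(q_{South} + q_{East})) − 65q_{South} − 1.5q_{South}².
∂π/∂q_{South} = 212.9 − 9q_{South} − 3q_{East} = 0, so q_{South} = 2129/90 − (1/3)q_{East}.
For East: ∂π/∂q_{East} = 210.9 − 6q_{East} − 3q_{South} = 0 ⇒ q_{East} = 35.15 − 0.5q_{South}.
Solving the two reaction functions simultaneously: (1 − (−1/3)(−0.5))q_{South} = 2129/90 − (1/3)·35.15, so (5/6)q_{South} = 2149/180 and q_{South} = 2149/150.
Then q_{East} = 35.15 − 0.5·(2149/150) = 2099/75.
Equilibrium price: P = 277.9 − 3·(6347/150) = 150.96.

150.96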